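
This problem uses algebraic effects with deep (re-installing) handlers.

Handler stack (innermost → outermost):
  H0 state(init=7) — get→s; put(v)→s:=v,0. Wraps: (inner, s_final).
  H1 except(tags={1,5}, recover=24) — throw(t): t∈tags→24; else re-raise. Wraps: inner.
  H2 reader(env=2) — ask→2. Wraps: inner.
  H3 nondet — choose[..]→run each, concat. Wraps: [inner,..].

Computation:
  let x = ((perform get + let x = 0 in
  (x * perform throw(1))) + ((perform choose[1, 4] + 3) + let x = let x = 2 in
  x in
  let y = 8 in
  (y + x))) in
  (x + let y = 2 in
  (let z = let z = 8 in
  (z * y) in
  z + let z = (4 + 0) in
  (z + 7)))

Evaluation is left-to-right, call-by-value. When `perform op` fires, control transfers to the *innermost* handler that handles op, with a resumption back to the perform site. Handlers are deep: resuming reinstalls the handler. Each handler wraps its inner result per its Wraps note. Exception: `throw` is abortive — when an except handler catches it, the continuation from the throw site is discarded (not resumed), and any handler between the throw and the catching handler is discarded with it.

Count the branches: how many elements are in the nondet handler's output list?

Answer: 1

Step-by-step:
get @ H0 ⇒ 7
throw(1) @ H1 caught ⇒ 24
H2 returns 24
H3 returns [24]
= [24]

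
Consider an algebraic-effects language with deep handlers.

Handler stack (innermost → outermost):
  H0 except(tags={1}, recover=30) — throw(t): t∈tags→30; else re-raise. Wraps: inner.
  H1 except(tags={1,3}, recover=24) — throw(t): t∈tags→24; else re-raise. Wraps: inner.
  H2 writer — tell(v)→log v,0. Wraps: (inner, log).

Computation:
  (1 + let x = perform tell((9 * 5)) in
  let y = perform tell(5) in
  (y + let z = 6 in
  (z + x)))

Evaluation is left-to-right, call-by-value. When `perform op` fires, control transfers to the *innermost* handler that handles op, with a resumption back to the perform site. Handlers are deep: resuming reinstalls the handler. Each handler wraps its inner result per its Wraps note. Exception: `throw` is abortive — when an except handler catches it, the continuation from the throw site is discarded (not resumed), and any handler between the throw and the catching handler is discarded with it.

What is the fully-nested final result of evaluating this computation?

Answer: (7, (45, 5))

Working:
tell(45) @ H2 ⇒ log+=45
tell(5) @ H2 ⇒ log+=5
H0 returns 7
H1 returns 7
H2 returns (7, (45, 5))
= (7, (45, 5))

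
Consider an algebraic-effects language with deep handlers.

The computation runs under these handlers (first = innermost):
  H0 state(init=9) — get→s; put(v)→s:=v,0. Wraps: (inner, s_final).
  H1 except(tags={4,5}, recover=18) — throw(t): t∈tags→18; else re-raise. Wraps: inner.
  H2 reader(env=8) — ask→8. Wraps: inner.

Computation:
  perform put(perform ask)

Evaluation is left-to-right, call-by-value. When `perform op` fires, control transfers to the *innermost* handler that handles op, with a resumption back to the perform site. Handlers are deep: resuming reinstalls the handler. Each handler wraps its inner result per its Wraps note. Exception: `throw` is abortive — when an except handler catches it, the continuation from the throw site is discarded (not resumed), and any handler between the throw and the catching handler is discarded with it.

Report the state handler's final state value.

Evaluation trace:
ask @ H2 ⇒ 8
put(8) @ H0 ⇒ s:=8
H0 returns (0, 8)
H1 returns (0, 8)
H2 returns (0, 8)
= (0, 8)

Answer: 8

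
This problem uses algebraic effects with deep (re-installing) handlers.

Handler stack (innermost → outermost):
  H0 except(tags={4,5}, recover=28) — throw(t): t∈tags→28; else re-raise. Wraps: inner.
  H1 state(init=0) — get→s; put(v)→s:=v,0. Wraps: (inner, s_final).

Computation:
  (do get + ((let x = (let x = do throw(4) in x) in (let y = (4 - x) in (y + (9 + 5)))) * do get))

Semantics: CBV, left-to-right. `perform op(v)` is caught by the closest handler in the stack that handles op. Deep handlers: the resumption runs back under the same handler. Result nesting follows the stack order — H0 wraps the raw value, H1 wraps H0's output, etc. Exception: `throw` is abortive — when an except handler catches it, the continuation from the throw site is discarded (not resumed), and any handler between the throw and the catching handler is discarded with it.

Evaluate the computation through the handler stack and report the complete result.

Evaluation trace:
get @ H1 ⇒ 0
throw(4) @ H0 caught ⇒ 28
H1 returns (28, 0)
= (28, 0)

Answer: (28, 0)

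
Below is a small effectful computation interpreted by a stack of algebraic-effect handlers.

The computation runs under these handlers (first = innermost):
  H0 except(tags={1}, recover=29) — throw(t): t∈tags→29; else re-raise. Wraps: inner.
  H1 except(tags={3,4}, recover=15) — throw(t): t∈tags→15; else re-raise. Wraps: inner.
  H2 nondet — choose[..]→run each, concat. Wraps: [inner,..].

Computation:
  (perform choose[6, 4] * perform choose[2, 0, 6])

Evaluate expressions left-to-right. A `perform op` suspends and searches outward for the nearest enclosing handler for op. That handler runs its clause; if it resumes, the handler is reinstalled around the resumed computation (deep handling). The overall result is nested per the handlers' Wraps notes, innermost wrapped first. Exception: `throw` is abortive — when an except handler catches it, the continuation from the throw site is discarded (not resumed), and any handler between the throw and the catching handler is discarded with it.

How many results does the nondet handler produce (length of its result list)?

Evaluation trace:
choose[6, 4] @ H2
  branch[0] choose=6:
    choose[2, 0, 6] @ H2
      branch[0] choose=2:
        H0 returns 12
        H1 returns 12
        H2 returns [12]
      branch[1] choose=0:
        H0 returns 0
        H1 returns 0
        H2 returns [0]
      branch[2] choose=6:
        H0 returns 36
        H1 returns 36
        H2 returns [36]
  branch[1] choose=4:
    choose[2, 0, 6] @ H2
      branch[0] choose=2:
        H0 returns 8
        H1 returns 8
        H2 returns [8]
      branch[1] choose=0:
        H0 returns 0
        H1 returns 0
        H2 returns [0]
      branch[2] choose=6:
        H0 returns 24
        H1 returns 24
        H2 returns [24]
= [12, 0, 36, 8, 0, 24]

Answer: 6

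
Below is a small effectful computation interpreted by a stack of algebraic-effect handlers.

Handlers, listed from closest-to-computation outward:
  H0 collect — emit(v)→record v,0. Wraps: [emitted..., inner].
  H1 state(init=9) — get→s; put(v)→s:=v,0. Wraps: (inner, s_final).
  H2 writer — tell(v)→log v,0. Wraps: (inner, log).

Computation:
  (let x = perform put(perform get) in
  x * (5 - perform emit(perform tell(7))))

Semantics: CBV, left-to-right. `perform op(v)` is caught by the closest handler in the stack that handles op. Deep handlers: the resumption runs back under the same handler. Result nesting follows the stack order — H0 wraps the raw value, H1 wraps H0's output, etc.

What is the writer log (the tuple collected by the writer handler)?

Answer: (7)

Working:
get @ H1 ⇒ 9
put(9) @ H1 ⇒ s:=9
tell(7) @ H2 ⇒ log+=7
emit(0) @ H0 ⇒ out+=0
H0 returns [0, 0]
H1 returns ([0, 0], 9)
H2 returns (([0, 0], 9), (7))
= (([0, 0], 9), (7))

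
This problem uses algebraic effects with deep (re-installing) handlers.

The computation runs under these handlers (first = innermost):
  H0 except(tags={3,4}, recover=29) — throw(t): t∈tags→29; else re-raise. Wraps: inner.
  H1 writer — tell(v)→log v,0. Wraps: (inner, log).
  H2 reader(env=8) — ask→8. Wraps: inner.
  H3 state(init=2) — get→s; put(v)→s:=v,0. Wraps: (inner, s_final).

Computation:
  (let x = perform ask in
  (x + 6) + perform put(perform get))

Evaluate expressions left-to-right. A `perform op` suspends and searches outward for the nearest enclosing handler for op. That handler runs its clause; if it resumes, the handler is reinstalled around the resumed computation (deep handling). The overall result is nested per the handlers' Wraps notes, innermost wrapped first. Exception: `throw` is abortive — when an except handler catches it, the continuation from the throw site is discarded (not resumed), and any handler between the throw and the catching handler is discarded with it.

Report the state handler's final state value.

Step-by-step:
ask @ H2 ⇒ 8
get @ H3 ⇒ 2
put(2) @ H3 ⇒ s:=2
H0 returns 14
H1 returns (14, ())
H2 returns (14, ())
H3 returns ((14, ()), 2)
= ((14, ()), 2)

Answer: 2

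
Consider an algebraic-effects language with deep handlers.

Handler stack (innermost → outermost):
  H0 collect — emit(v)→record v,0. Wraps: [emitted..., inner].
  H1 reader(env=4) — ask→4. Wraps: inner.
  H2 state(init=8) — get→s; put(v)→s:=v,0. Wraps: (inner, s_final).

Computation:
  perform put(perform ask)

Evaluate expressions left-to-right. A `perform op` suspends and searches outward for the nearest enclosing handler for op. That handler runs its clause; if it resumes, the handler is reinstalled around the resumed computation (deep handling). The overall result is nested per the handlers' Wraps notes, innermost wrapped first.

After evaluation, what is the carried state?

Evaluation trace:
ask @ H1 ⇒ 4
put(4) @ H2 ⇒ s:=4
H0 returns [0]
H1 returns [0]
H2 returns ([0], 4)
= ([0], 4)

Answer: 4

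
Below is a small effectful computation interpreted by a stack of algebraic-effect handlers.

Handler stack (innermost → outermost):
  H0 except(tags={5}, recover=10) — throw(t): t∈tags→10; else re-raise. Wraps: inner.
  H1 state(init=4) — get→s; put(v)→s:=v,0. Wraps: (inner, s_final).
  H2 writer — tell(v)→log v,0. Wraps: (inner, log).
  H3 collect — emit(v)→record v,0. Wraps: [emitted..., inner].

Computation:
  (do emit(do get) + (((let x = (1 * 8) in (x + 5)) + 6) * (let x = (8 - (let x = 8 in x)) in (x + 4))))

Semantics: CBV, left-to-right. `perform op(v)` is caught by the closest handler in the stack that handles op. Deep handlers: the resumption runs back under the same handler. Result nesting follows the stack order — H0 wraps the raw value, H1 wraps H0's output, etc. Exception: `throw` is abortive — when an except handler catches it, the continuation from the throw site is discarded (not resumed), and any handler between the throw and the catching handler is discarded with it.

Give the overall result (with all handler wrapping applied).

Answer: [4, ((76, 4), ())]

Working:
get @ H1 ⇒ 4
emit(4) @ H3 ⇒ out+=4
H0 returns 76
H1 returns (76, 4)
H2 returns ((76, 4), ())
H3 returns [4, ((76, 4), ())]
= [4, ((76, 4), ())]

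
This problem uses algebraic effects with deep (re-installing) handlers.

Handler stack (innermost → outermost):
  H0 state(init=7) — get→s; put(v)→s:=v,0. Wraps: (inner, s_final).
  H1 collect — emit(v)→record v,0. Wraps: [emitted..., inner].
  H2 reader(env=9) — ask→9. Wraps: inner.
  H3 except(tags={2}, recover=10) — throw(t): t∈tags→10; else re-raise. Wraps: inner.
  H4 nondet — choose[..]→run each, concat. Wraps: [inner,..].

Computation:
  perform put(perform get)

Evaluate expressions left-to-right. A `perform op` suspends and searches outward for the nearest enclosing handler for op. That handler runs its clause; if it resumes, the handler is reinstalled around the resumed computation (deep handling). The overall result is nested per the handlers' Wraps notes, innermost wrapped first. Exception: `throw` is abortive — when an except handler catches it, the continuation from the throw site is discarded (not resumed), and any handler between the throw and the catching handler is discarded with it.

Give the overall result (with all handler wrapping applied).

Answer: [[(0, 7)]]

Step-by-step:
get @ H0 ⇒ 7
put(7) @ H0 ⇒ s:=7
H0 returns (0, 7)
H1 returns [(0, 7)]
H2 returns [(0, 7)]
H3 returns [(0, 7)]
H4 returns [[(0, 7)]]
= [[(0, 7)]]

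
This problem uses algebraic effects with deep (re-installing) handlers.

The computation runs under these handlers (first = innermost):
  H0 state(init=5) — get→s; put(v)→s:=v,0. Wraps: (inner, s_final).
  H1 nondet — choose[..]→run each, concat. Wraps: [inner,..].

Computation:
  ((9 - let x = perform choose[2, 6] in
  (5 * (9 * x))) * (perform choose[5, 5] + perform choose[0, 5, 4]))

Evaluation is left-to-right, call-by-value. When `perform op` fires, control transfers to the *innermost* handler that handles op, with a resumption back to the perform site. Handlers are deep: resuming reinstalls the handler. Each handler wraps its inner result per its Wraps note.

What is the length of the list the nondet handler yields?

Evaluation trace:
choose[2, 6] @ H1
  branch[0] choose=2:
    choose[5, 5] @ H1
      branch[0] choose=5:
        choose[0, 5, 4] @ H1
          branch[0] choose=0:
            H0 returns (-405, 5)
            H1 returns [(-405, 5)]
          branch[1] choose=5:
            H0 returns (-810, 5)
            H1 returns [(-810, 5)]
          branch[2] choose=4:
            H0 returns (-729, 5)
            H1 returns [(-729, 5)]
      branch[1] choose=5:
        choose[0, 5, 4] @ H1
          branch[0] choose=0:
            H0 returns (-405, 5)
            H1 returns [(-405, 5)]
          branch[1] choose=5:
            H0 returns (-810, 5)
            H1 returns [(-810, 5)]
          branch[2] choose=4:
            H0 returns (-729, 5)
            H1 returns [(-729, 5)]
  branch[1] choose=6:
    choose[5, 5] @ H1
      branch[0] choose=5:
        choose[0, 5, 4] @ H1
          branch[0] choose=0:
            H0 returns (-1305, 5)
            H1 returns [(-1305, 5)]
          branch[1] choose=5:
            H0 returns (-2610, 5)
            H1 returns [(-2610, 5)]
          branch[2] choose=4:
            H0 returns (-2349, 5)
            H1 returns [(-2349, 5)]
      branch[1] choose=5:
        choose[0, 5, 4] @ H1
          branch[0] choose=0:
            H0 returns (-1305, 5)
            H1 returns [(-1305, 5)]
          branch[1] choose=5:
            H0 returns (-2610, 5)
            H1 returns [(-2610, 5)]
          branch[2] choose=4:
            H0 returns (-2349, 5)
            H1 returns [(-2349, 5)]
= [(-405, 5), (-810, 5), (-729, 5), (-405, 5), (-810, 5), (-729, 5), (-1305, 5), (-2610, 5), (-2349, 5), (-1305, 5), (-2610, 5), (-2349, 5)]

Answer: 12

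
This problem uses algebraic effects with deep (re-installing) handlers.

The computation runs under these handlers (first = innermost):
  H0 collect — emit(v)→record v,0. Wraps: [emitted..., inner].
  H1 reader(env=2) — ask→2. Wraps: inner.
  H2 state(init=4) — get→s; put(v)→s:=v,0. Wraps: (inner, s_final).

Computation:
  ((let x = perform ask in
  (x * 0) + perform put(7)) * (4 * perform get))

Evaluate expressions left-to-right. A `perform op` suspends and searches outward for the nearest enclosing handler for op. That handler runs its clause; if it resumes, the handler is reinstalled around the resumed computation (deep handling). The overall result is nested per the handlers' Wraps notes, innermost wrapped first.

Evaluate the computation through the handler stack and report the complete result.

Evaluation trace:
ask @ H1 ⇒ 2
put(7) @ H2 ⇒ s:=7
get @ H2 ⇒ 7
H0 returns [0]
H1 returns [0]
H2 returns ([0], 7)
= ([0], 7)

Answer: ([0], 7)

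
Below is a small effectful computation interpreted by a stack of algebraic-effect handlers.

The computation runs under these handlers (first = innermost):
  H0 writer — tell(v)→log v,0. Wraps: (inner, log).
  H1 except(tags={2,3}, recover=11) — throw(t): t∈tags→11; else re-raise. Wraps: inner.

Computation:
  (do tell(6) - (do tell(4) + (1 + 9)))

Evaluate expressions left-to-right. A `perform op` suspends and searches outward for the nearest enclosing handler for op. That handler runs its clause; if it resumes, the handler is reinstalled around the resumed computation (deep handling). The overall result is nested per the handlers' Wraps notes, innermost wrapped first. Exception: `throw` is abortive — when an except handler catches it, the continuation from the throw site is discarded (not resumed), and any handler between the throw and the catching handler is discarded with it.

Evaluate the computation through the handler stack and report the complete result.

Working:
tell(6) @ H0 ⇒ log+=6
tell(4) @ H0 ⇒ log+=4
H0 returns (-10, (6, 4))
H1 returns (-10, (6, 4))
= (-10, (6, 4))

Answer: (-10, (6, 4))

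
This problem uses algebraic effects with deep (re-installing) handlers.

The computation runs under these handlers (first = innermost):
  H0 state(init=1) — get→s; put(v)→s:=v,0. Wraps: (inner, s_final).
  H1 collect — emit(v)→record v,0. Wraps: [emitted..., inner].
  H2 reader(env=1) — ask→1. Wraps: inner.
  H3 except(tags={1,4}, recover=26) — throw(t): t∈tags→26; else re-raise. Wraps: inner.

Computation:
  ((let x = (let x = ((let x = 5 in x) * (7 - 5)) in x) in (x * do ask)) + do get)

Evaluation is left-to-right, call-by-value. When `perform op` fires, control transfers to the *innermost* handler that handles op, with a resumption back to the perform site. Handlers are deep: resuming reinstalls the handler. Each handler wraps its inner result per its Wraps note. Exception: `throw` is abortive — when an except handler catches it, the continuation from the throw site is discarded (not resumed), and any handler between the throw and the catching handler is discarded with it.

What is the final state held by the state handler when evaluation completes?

Answer: 1

Evaluation trace:
ask @ H2 ⇒ 1
get @ H0 ⇒ 1
H0 returns (11, 1)
H1 returns [(11, 1)]
H2 returns [(11, 1)]
H3 returns [(11, 1)]
= [(11, 1)]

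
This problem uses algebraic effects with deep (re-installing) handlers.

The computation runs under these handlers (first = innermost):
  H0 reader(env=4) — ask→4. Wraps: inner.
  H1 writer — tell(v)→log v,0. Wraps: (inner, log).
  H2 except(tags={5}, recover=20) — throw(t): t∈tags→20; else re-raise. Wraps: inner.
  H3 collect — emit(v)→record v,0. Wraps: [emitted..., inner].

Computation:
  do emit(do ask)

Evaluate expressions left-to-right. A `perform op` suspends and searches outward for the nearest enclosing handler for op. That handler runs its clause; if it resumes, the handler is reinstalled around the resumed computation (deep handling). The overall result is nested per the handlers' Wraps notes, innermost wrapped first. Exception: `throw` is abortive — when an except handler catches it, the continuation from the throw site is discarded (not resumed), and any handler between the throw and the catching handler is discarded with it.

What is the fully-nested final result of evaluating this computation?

Answer: [4, (0, ())]

Step-by-step:
ask @ H0 ⇒ 4
emit(4) @ H3 ⇒ out+=4
H0 returns 0
H1 returns (0, ())
H2 returns (0, ())
H3 returns [4, (0, ())]
= [4, (0, ())]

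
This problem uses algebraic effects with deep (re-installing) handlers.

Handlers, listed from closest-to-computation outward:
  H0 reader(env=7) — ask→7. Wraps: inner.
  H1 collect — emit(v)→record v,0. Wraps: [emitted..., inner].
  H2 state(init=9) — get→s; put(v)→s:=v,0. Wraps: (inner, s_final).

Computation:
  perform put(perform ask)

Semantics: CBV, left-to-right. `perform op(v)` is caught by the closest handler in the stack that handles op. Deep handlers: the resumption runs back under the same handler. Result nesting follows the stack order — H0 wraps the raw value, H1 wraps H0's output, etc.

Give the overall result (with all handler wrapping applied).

Answer: ([0], 7)

Evaluation trace:
ask @ H0 ⇒ 7
put(7) @ H2 ⇒ s:=7
H0 returns 0
H1 returns [0]
H2 returns ([0], 7)
= ([0], 7)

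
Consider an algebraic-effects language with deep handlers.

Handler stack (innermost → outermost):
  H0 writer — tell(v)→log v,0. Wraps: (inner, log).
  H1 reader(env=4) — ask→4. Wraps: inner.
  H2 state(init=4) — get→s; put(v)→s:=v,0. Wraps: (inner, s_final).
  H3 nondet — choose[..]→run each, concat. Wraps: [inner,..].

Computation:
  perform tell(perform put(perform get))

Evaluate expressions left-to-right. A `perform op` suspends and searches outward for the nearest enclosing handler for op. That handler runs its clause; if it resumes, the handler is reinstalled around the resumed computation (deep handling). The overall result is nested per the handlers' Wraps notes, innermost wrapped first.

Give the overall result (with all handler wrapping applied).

Answer: [((0, (0)), 4)]

Evaluation trace:
get @ H2 ⇒ 4
put(4) @ H2 ⇒ s:=4
tell(0) @ H0 ⇒ log+=0
H0 returns (0, (0))
H1 returns (0, (0))
H2 returns ((0, (0)), 4)
H3 returns [((0, (0)), 4)]
= [((0, (0)), 4)]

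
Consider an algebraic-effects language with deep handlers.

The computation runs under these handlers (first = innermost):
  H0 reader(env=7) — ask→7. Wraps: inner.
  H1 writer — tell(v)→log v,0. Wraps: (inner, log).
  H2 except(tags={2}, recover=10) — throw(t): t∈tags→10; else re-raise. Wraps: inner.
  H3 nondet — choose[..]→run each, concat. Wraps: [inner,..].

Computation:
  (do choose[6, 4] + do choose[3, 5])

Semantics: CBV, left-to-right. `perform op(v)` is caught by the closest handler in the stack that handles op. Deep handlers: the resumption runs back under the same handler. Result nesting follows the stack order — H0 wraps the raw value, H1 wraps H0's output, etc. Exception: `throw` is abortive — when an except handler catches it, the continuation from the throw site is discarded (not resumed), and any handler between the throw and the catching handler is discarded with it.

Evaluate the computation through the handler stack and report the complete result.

Working:
choose[6, 4] @ H3
  branch[0] choose=6:
    choose[3, 5] @ H3
      branch[0] choose=3:
        H0 returns 9
        H1 returns (9, ())
        H2 returns (9, ())
        H3 returns [(9, ())]
      branch[1] choose=5:
        H0 returns 11
        H1 returns (11, ())
        H2 returns (11, ())
        H3 returns [(11, ())]
  branch[1] choose=4:
    choose[3, 5] @ H3
      branch[0] choose=3:
        H0 returns 7
        H1 returns (7, ())
        H2 returns (7, ())
        H3 returns [(7, ())]
      branch[1] choose=5:
        H0 returns 9
        H1 returns (9, ())
        H2 returns (9, ())
        H3 returns [(9, ())]
= [(9, ()), (11, ()), (7, ()), (9, ())]

Answer: [(9, ()), (11, ()), (7, ()), (9, ())]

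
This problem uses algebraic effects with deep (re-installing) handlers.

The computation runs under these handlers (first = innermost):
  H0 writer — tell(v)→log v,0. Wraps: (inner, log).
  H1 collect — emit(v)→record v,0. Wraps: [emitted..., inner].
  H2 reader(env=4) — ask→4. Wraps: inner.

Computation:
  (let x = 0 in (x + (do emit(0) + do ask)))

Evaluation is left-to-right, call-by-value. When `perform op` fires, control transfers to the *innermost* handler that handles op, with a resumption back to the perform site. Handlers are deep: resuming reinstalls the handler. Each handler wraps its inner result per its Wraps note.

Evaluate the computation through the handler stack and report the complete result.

Answer: [0, (4, ())]

Working:
emit(0) @ H1 ⇒ out+=0
ask @ H2 ⇒ 4
H0 returns (4, ())
H1 returns [0, (4, ())]
H2 returns [0, (4, ())]
= [0, (4, ())]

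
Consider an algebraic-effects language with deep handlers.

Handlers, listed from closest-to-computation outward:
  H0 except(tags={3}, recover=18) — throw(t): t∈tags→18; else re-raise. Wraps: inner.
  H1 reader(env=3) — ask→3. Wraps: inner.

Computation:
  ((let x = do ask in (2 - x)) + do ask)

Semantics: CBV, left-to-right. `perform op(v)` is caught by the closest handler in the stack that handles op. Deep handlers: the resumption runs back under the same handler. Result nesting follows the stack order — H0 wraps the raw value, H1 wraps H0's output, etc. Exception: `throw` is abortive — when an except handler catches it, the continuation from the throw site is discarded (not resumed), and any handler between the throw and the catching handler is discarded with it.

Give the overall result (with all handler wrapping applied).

Evaluation trace:
ask @ H1 ⇒ 3
ask @ H1 ⇒ 3
H0 returns 2
H1 returns 2
= 2

Answer: 2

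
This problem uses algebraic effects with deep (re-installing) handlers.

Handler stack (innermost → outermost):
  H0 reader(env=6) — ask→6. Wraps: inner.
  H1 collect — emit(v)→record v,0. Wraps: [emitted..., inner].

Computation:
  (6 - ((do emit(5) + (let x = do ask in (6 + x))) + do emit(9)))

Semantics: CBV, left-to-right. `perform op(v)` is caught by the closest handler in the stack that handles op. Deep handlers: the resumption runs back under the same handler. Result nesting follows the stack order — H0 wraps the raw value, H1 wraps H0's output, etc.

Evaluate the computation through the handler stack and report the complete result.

Answer: [5, 9, -6]

Evaluation trace:
emit(5) @ H1 ⇒ out+=5
ask @ H0 ⇒ 6
emit(9) @ H1 ⇒ out+=9
H0 returns -6
H1 returns [5, 9, -6]
= [5, 9, -6]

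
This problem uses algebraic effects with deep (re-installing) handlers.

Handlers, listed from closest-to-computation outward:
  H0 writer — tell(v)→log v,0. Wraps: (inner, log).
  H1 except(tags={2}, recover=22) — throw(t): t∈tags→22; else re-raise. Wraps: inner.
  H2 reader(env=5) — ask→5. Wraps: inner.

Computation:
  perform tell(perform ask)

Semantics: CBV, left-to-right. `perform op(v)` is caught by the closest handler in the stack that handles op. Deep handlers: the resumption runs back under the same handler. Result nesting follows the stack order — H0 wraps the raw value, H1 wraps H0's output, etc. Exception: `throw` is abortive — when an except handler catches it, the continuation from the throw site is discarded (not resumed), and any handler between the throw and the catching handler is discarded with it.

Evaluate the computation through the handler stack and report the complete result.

Answer: (0, (5))

Step-by-step:
ask @ H2 ⇒ 5
tell(5) @ H0 ⇒ log+=5
H0 returns (0, (5))
H1 returns (0, (5))
H2 returns (0, (5))
= (0, (5))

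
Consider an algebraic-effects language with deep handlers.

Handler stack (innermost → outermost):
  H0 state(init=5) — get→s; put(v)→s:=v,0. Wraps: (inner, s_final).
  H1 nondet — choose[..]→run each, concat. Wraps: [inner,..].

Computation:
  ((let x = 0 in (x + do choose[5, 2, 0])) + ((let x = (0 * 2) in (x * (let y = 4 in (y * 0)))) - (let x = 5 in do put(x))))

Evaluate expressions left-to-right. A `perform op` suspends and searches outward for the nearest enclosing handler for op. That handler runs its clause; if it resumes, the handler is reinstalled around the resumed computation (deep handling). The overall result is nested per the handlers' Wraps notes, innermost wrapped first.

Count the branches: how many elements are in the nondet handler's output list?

Answer: 3

Step-by-step:
choose[5, 2, 0] @ H1
  branch[0] choose=5:
    put(5) @ H0 ⇒ s:=5
    H0 returns (5, 5)
    H1 returns [(5, 5)]
  branch[1] choose=2:
    put(5) @ H0 ⇒ s:=5
    H0 returns (2, 5)
    H1 returns [(2, 5)]
  branch[2] choose=0:
    put(5) @ H0 ⇒ s:=5
    H0 returns (0, 5)
    H1 returns [(0, 5)]
= [(5, 5), (2, 5), (0, 5)]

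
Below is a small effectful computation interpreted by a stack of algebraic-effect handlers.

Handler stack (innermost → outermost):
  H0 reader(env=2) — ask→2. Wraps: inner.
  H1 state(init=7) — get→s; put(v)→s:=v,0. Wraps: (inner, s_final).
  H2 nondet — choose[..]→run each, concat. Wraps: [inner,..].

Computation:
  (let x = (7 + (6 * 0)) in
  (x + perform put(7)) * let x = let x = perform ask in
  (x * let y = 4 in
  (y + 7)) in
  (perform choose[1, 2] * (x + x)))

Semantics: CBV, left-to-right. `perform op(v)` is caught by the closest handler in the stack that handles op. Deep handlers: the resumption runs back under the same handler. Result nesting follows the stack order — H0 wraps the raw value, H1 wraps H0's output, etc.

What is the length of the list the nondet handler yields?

Step-by-step:
put(7) @ H1 ⇒ s:=7
ask @ H0 ⇒ 2
choose[1, 2] @ H2
  branch[0] choose=1:
    H0 returns 308
    H1 returns (308, 7)
    H2 returns [(308, 7)]
  branch[1] choose=2:
    H0 returns 616
    H1 returns (616, 7)
    H2 returns [(616, 7)]
= [(308, 7), (616, 7)]

Answer: 2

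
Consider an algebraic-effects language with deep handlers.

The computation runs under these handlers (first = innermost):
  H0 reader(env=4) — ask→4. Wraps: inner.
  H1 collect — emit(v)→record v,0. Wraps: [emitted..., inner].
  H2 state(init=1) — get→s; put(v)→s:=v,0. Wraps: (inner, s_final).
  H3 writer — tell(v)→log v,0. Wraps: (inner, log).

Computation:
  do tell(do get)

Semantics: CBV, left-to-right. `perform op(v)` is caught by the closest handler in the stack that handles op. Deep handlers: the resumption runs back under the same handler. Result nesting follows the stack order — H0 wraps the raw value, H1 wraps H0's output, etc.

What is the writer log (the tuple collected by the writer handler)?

Working:
get @ H2 ⇒ 1
tell(1) @ H3 ⇒ log+=1
H0 returns 0
H1 returns [0]
H2 returns ([0], 1)
H3 returns (([0], 1), (1))
= (([0], 1), (1))

Answer: (1)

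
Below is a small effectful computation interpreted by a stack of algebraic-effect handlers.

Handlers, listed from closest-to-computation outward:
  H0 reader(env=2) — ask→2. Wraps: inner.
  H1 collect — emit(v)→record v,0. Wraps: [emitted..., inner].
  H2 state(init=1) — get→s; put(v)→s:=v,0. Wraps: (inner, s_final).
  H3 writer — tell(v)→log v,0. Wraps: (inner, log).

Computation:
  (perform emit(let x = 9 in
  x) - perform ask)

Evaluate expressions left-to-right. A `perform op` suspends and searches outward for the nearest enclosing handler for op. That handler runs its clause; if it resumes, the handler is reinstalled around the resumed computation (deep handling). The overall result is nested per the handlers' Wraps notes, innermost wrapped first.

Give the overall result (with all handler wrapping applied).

Answer: (([9, -2], 1), ())

Evaluation trace:
emit(9) @ H1 ⇒ out+=9
ask @ H0 ⇒ 2
H0 returns -2
H1 returns [9, -2]
H2 returns ([9, -2], 1)
H3 returns (([9, -2], 1), ())
= (([9, -2], 1), ())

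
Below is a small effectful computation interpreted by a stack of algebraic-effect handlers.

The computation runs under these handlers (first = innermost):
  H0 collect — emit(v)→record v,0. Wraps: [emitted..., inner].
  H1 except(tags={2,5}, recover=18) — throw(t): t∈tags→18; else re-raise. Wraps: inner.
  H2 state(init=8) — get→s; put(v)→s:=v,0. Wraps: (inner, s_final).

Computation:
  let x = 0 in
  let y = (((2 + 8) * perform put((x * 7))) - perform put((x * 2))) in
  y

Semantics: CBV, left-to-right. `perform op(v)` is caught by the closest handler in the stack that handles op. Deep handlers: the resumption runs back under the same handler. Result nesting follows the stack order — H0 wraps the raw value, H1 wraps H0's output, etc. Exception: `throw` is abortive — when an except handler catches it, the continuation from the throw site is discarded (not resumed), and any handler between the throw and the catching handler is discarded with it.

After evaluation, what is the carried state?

Answer: 0

Evaluation trace:
put(0) @ H2 ⇒ s:=0
put(0) @ H2 ⇒ s:=0
H0 returns [0]
H1 returns [0]
H2 returns ([0], 0)
= ([0], 0)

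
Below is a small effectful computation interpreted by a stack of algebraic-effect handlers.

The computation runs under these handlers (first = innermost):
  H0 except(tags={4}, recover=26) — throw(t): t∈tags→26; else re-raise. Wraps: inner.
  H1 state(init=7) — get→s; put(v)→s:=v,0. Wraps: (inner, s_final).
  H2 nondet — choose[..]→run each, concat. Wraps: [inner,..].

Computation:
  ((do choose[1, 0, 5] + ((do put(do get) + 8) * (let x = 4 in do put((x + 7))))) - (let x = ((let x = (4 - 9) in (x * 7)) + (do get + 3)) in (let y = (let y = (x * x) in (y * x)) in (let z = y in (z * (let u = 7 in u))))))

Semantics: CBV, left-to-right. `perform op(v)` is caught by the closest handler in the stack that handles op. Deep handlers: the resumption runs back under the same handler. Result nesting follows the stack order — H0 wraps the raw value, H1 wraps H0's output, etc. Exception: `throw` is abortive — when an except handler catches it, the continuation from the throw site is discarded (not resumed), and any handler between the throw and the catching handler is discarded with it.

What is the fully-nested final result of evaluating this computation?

Answer: [(64828, 11), (64827, 11), (64832, 11)]

Evaluation trace:
choose[1, 0, 5] @ H2
  branch[0] choose=1:
    get @ H1 ⇒ 7
    put(7) @ H1 ⇒ s:=7
    put(11) @ H1 ⇒ s:=11
    get @ H1 ⇒ 11
    H0 returns 64828
    H1 returns (64828, 11)
    H2 returns [(64828, 11)]
  branch[1] choose=0:
    get @ H1 ⇒ 7
    put(7) @ H1 ⇒ s:=7
    put(11) @ H1 ⇒ s:=11
    get @ H1 ⇒ 11
    H0 returns 64827
    H1 returns (64827, 11)
    H2 returns [(64827, 11)]
  branch[2] choose=5:
    get @ H1 ⇒ 7
    put(7) @ H1 ⇒ s:=7
    put(11) @ H1 ⇒ s:=11
    get @ H1 ⇒ 11
    H0 returns 64832
    H1 returns (64832, 11)
    H2 returns [(64832, 11)]
= [(64828, 11), (64827, 11), (64832, 11)]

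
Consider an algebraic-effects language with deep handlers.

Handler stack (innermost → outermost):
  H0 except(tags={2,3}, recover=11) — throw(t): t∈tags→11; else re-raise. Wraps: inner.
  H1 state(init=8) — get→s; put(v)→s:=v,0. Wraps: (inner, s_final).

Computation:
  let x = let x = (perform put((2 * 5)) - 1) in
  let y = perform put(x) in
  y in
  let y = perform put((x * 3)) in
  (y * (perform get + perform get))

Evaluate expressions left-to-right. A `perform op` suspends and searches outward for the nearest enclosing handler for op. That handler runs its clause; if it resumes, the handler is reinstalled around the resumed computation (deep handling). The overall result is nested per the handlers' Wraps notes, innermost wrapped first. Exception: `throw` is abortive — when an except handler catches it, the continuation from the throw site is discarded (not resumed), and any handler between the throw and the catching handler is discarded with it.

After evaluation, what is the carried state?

Answer: 0

Working:
put(10) @ H1 ⇒ s:=10
put(-1) @ H1 ⇒ s:=-1
put(0) @ H1 ⇒ s:=0
get @ H1 ⇒ 0
get @ H1 ⇒ 0
H0 returns 0
H1 returns (0, 0)
= (0, 0)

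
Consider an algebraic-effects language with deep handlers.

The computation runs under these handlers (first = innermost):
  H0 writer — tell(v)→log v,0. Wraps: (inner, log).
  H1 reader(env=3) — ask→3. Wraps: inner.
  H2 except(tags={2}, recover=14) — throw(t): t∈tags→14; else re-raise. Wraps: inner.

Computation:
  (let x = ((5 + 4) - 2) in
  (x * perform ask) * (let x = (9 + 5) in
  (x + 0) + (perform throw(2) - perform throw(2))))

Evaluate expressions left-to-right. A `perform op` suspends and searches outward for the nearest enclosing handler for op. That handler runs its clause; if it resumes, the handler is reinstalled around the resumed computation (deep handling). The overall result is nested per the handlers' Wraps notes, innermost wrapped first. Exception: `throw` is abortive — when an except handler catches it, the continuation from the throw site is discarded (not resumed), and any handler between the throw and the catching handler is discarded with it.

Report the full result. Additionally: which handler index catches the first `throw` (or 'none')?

Working:
ask @ H1 ⇒ 3
throw(2) @ H2 caught ⇒ 14
= 14

Answer: 14 ; first throw caught by: H2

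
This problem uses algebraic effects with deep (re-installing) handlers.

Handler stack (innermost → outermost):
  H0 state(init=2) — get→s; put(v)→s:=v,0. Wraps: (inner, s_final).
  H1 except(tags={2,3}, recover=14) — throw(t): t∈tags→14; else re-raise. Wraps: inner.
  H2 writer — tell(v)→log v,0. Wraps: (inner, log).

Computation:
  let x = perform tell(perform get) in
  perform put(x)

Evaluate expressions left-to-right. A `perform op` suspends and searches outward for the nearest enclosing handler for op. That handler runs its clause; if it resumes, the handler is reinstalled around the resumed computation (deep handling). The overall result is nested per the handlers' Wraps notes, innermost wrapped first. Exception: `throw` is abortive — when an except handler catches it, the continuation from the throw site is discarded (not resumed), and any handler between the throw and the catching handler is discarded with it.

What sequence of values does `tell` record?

Evaluation trace:
get @ H0 ⇒ 2
tell(2) @ H2 ⇒ log+=2
put(0) @ H0 ⇒ s:=0
H0 returns (0, 0)
H1 returns (0, 0)
H2 returns ((0, 0), (2))
= ((0, 0), (2))

Answer: (2)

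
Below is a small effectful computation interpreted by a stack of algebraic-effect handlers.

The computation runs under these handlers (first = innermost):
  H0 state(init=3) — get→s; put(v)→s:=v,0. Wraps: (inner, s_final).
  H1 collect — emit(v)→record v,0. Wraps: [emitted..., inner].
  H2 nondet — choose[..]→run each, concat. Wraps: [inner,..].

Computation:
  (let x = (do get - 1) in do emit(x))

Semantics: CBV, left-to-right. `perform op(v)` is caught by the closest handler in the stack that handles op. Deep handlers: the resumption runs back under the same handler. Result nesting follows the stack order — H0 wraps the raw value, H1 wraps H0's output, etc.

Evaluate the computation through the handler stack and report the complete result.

Answer: [[2, (0, 3)]]

Evaluation trace:
get @ H0 ⇒ 3
emit(2) @ H1 ⇒ out+=2
H0 returns (0, 3)
H1 returns [2, (0, 3)]
H2 returns [[2, (0, 3)]]
= [[2, (0, 3)]]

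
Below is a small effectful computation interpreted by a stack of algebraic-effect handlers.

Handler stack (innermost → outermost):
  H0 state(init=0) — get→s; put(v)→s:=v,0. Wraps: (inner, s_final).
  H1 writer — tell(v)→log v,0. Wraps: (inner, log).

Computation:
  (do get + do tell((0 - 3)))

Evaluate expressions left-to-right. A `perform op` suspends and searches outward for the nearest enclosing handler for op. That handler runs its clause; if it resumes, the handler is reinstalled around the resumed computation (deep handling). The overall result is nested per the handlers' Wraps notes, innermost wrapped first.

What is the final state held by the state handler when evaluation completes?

Answer: 0

Step-by-step:
get @ H0 ⇒ 0
tell(-3) @ H1 ⇒ log+=-3
H0 returns (0, 0)
H1 returns ((0, 0), (-3))
= ((0, 0), (-3))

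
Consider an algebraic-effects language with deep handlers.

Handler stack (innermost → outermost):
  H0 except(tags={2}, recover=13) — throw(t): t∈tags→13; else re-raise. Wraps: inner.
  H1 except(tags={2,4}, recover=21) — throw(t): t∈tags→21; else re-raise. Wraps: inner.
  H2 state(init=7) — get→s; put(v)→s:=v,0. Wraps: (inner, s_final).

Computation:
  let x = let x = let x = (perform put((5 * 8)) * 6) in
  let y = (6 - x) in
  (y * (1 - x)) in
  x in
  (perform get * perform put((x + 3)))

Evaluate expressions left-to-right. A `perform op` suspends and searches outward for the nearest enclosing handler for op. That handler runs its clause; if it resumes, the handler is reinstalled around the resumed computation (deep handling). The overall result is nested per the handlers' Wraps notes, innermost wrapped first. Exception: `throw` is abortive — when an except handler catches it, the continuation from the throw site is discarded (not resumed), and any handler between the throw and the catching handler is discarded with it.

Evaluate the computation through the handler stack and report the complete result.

Answer: (0, 9)

Working:
put(40) @ H2 ⇒ s:=40
get @ H2 ⇒ 40
put(9) @ H2 ⇒ s:=9
H0 returns 0
H1 returns 0
H2 returns (0, 9)
= (0, 9)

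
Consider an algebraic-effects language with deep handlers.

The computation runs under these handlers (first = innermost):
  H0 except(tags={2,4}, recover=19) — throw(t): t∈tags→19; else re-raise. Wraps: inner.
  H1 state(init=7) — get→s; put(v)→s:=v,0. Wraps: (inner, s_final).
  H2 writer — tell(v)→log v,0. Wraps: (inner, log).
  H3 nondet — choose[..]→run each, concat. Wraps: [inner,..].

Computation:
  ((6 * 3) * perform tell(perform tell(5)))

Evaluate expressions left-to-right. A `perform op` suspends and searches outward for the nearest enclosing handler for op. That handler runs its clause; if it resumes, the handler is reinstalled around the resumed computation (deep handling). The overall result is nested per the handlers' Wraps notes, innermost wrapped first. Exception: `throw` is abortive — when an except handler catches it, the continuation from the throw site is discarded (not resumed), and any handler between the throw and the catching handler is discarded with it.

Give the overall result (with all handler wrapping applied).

Answer: [((0, 7), (5, 0))]

Step-by-step:
tell(5) @ H2 ⇒ log+=5
tell(0) @ H2 ⇒ log+=0
H0 returns 0
H1 returns (0, 7)
H2 returns ((0, 7), (5, 0))
H3 returns [((0, 7), (5, 0))]
= [((0, 7), (5, 0))]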